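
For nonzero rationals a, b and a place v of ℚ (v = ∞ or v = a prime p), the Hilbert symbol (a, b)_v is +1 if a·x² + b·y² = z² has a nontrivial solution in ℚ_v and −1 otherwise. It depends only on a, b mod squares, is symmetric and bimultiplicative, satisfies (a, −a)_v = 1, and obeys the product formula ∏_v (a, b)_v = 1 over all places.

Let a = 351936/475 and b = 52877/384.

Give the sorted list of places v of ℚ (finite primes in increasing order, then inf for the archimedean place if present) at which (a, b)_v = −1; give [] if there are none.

Mod squares: a ≡ 11609, b ≡ 2622. Check v ∈ {∞, 2, 3, 5, 11, 13, 19, 23, 47}.
v=∞: 11609 > 0 and 2622 > 0  ⇒  (a,b)_∞ = +1.
v=5: a=5^-2·(≡4), b=5^0·(≡3) mod 5; (4|5)=+1, (3|5)=-1; (−1)^{-2·0·2}·(+1)^0·(-1)^-2 = +1.
v=3: a=3^2·(≡2), b=3^-1·(≡1) mod 3; (2|3)=-1, (1|3)=+1; (−1)^{2·-1·1}·(-1)^-1·(+1)^2 = -1.
v=13: a=13^1·(≡12), b=13^0·(≡12) mod 13; (12|13)=+1, (12|13)=+1; (−1)^{1·0·6}·(+1)^0·(+1)^1 = +1.
v=11: a=11^0·(≡1), b=11^2·(≡3) mod 11; (1|11)=+1, (3|11)=+1; (−1)^{0·2·5}·(+1)^2·(+1)^0 = +1.
v=47: a=47^1·(≡3), b=47^0·(≡12) mod 47; (3|47)=+1, (12|47)=+1; (−1)^{1·0·23}·(+1)^0·(+1)^1 = +1.
v=23: a=23^0·(≡7), b=23^1·(≡10) mod 23; (7|23)=-1, (10|23)=-1; (−1)^{0·1·11}·(-1)^1·(-1)^0 = -1.
v=19: a=19^-1·(≡3), b=19^1·(≡7) mod 19; (3|19)=-1, (7|19)=+1; (−1)^{-1·1·9}·(-1)^1·(+1)^-1 = +1.
v=2: v_2(a)=6, v_2(b)=-7; units ≡ 1, 7 (mod 8); ε·ε+αω+βω = 0·1+6·0+-7·0 ≡ 0  ⇒  (a,b)_2 = +1.
|Ram(11609, 2622)| = 2, even; anisotropic at {3, 23}.

[3, 23]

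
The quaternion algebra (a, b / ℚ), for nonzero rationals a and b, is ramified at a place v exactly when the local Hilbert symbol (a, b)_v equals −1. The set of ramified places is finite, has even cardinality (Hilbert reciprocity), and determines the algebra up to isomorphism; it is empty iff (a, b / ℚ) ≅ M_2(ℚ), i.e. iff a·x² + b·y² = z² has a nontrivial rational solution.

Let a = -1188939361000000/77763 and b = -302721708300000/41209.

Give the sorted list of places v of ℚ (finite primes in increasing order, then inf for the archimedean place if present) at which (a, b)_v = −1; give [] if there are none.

Mod squares: a ≡ -3, b ≡ -1230. Check v ∈ {∞, 2, 3, 5, 7, 11, 23, 29, 41}.
v=11: a=11^0·(≡7), b=11^4·(≡6) mod 11; (7|11)=-1, (6|11)=-1; (−1)^{0·4·5}·(-1)^4·(-1)^0 = +1.
v=29: a=29^4·(≡14), b=29^-2·(≡12) mod 29; (14|29)=-1, (12|29)=-1; (−1)^{4·-2·14}·(-1)^-2·(-1)^4 = +1.
v=41: a=41^2·(≡28), b=41^3·(≡38) mod 41; (28|41)=-1, (38|41)=-1; (−1)^{2·3·20}·(-1)^3·(-1)^2 = -1.
v=5: a=5^6·(≡2), b=5^5·(≡1) mod 5; (2|5)=-1, (1|5)=+1; (−1)^{6·5·2}·(-1)^5·(+1)^6 = -1.
v=7: a=7^-2·(≡4), b=7^-2·(≡4) mod 7; (4|7)=+1, (4|7)=+1; (−1)^{-2·-2·3}·(+1)^-2·(+1)^-2 = +1.
v=∞: -3 < 0 and -1230 < 0  ⇒  (a,b)_∞ = -1.
v=2: v_2(a)=6, v_2(b)=5; units ≡ 5, 1 (mod 8); ε·ε+αω+βω = 0·0+6·0+5·1 ≡ 1  ⇒  (a,b)_2 = -1.
v=3: a=3^-1·(≡2), b=3^1·(≡1) mod 3; (2|3)=-1, (1|3)=+1; (−1)^{-1·1·1}·(-1)^1·(+1)^-1 = +1.
v=23: a=23^-2·(≡20), b=23^0·(≡6) mod 23; (20|23)=-1, (6|23)=+1; (−1)^{-2·0·11}·(-1)^0·(+1)^-2 = +1.
(-3, -1230 / ℚ) ramifies at {2, 5, 41, ∞}: a division algebra.

[2, 5, 41, inf]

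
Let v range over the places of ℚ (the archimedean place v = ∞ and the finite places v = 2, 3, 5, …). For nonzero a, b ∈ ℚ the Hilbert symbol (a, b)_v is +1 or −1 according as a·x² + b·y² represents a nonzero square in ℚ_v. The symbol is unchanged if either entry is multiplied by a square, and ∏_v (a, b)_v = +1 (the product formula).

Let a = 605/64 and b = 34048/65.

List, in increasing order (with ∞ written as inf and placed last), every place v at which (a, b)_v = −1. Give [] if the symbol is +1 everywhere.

[7, 13]

Mod squares: a ≡ 5, b ≡ 8645. Check v ∈ {∞, 2, 5, 7, 11, 13, 19}.
v=11: a=11^2·(≡3), b=11^0·(≡8) mod 11; (3|11)=+1, (8|11)=-1; (−1)^{2·0·5}·(+1)^0·(-1)^2 = +1.
v=13: a=13^0·(≡6), b=13^-1·(≡8) mod 13; (6|13)=-1, (8|13)=-1; (−1)^{0·-1·6}·(-1)^-1·(-1)^0 = -1.
v=∞: 5 > 0 and 8645 > 0  ⇒  (a,b)_∞ = +1.
v=5: a=5^1·(≡4), b=5^-1·(≡1) mod 5; (4|5)=+1, (1|5)=+1; (−1)^{1·-1·2}·(+1)^-1·(+1)^1 = +1.
v=2: v_2(a)=-6, v_2(b)=8; units ≡ 5, 5 (mod 8); ε·ε+αω+βω = 0·0+-6·1+8·1 ≡ 0  ⇒  (a,b)_2 = +1.
v=19: a=19^0·(≡5), b=19^1·(≡15) mod 19; (5|19)=+1, (15|19)=-1; (−1)^{0·1·9}·(+1)^1·(-1)^0 = +1.
v=7: a=7^0·(≡3), b=7^1·(≡3) mod 7; (3|7)=-1, (3|7)=-1; (−1)^{0·1·3}·(-1)^1·(-1)^0 = -1.
(5, 8645 / ℚ) ramifies at {7, 13}: a division algebra.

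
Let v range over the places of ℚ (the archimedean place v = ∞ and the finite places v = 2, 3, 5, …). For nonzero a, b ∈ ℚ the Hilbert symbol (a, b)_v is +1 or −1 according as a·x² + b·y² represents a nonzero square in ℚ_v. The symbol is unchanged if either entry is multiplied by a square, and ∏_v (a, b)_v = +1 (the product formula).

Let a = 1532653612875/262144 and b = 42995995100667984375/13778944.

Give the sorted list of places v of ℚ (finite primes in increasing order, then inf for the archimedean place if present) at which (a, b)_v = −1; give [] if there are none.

Mod squares: a ≡ 19635, b ≡ 39. Check v ∈ {∞, 2, 3, 5, 7, 11, 13, 17, 19, 23, 29, 31}.
v=2: v_2(a)=-18, v_2(b)=-14; units ≡ 3, 7 (mod 8); ε·ε+αω+βω = 1·1+-18·0+-14·1 ≡ 1  ⇒  (a,b)_2 = -1.
v=13: a=13^0·(≡5), b=13^1·(≡10) mod 13; (5|13)=-1, (10|13)=+1; (−1)^{0·1·6}·(-1)^1·(+1)^0 = -1.
v=11: a=11^1·(≡4), b=11^2·(≡2) mod 11; (4|11)=+1, (2|11)=-1; (−1)^{1·2·5}·(+1)^2·(-1)^1 = -1.
v=3: a=3^3·(≡2), b=3^5·(≡1) mod 3; (2|3)=-1, (1|3)=+1; (−1)^{3·5·1}·(-1)^5·(+1)^3 = +1.
v=19: a=19^2·(≡2), b=19^0·(≡17) mod 19; (2|19)=-1, (17|19)=+1; (−1)^{2·0·9}·(-1)^0·(+1)^2 = +1.
v=∞: 19635 > 0 and 39 > 0  ⇒  (a,b)_∞ = +1.
v=23: a=23^0·(≡4), b=23^2·(≡16) mod 23; (4|23)=+1, (16|23)=+1; (−1)^{0·2·11}·(+1)^2·(+1)^0 = +1.
v=31: a=31^2·(≡23), b=31^2·(≡8) mod 31; (23|31)=-1, (8|31)=+1; (−1)^{2·2·15}·(-1)^2·(+1)^2 = +1.
v=7: a=7^1·(≡5), b=7^2·(≡2) mod 7; (5|7)=-1, (2|7)=+1; (−1)^{1·2·3}·(-1)^2·(+1)^1 = +1.
v=17: a=17^1·(≡15), b=17^2·(≡12) mod 17; (15|17)=+1, (12|17)=-1; (−1)^{1·2·8}·(+1)^2·(-1)^1 = -1.
v=29: a=29^0·(≡2), b=29^-2·(≡18) mod 29; (2|29)=-1, (18|29)=-1; (−1)^{0·-2·14}·(-1)^-2·(-1)^0 = +1.
v=5: a=5^3·(≡2), b=5^6·(≡4) mod 5; (2|5)=-1, (4|5)=+1; (−1)^{3·6·2}·(-1)^6·(+1)^3 = +1.
|Ram(19635, 39)| = 4, even; anisotropic at {2, 11, 13, 17}.

[2, 11, 13, 17]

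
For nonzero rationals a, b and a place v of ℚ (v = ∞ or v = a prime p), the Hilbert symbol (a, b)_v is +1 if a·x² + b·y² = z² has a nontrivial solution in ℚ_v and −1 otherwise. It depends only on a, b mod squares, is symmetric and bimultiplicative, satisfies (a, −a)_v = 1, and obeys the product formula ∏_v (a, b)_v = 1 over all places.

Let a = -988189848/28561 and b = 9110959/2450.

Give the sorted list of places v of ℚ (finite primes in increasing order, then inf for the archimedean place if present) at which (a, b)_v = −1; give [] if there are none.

[2, 3, 23, 29]

Mod squares: a ≡ -76038, b ≡ 638. Check v ∈ {∞, 2, 3, 5, 7, 11, 13, 19, 23, 29}.
v=11: a=11^0·(≡5), b=11^1·(≡3) mod 11; (5|11)=+1, (3|11)=+1; (−1)^{0·1·5}·(+1)^1·(+1)^0 = +1.
v=13: a=13^-4·(≡4), b=13^4·(≡12) mod 13; (4|13)=+1, (12|13)=+1; (−1)^{-4·4·6}·(+1)^4·(+1)^-4 = +1.
v=∞: -76038 < 0 and 638 > 0  ⇒  (a,b)_∞ = +1.
v=29: a=29^1·(≡12), b=29^1·(≡1) mod 29; (12|29)=-1, (1|29)=+1; (−1)^{1·1·14}·(-1)^1·(+1)^1 = -1.
v=2: v_2(a)=3, v_2(b)=-1; units ≡ 5, 7 (mod 8); ε·ε+αω+βω = 0·1+3·0+-1·1 ≡ 1  ⇒  (a,b)_2 = -1.
v=5: a=5^0·(≡2), b=5^-2·(≡3) mod 5; (2|5)=-1, (3|5)=-1; (−1)^{0·-2·2}·(-1)^-2·(-1)^0 = +1.
v=3: a=3^3·(≡1), b=3^0·(≡2) mod 3; (1|3)=+1, (2|3)=-1; (−1)^{3·0·1}·(+1)^0·(-1)^3 = -1.
v=19: a=19^3·(≡6), b=19^0·(≡16) mod 19; (6|19)=+1, (16|19)=+1; (−1)^{3·0·9}·(+1)^0·(+1)^3 = +1.
v=23: a=23^1·(≡8), b=23^0·(≡7) mod 23; (8|23)=+1, (7|23)=-1; (−1)^{1·0·11}·(+1)^0·(-1)^1 = -1.
v=7: a=7^0·(≡5), b=7^-2·(≡4) mod 7; (5|7)=-1, (4|7)=+1; (−1)^{0·-2·3}·(-1)^-2·(+1)^0 = +1.
(-76038, 638 / ℚ) ramifies at {2, 3, 23, 29}: a division algebra.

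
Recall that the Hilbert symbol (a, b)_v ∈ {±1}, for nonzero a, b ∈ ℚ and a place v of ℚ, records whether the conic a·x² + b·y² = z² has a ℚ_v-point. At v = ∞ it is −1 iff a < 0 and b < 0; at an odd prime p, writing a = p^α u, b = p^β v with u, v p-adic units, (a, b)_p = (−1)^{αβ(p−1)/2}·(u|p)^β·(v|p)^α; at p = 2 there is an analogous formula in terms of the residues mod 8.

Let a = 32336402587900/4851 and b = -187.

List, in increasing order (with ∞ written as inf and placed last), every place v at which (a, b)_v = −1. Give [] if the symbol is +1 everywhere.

Mod squares: a ≡ 6724015661, b ≡ -187. Check v ∈ {∞, 2, 3, 5, 7, 11, 17, 23, 29, 31, 37, 47}.
v=17: a=17^1·(≡6), b=17^1·(≡6) mod 17; (6|17)=-1, (6|17)=-1; (−1)^{1·1·8}·(-1)^1·(-1)^1 = +1.
v=2: v_2(a)=2, v_2(b)=0; units ≡ 5, 5 (mod 8); ε·ε+αω+βω = 0·0+2·1+0·1 ≡ 0  ⇒  (a,b)_2 = +1.
v=7: a=7^-2·(≡5), b=7^0·(≡2) mod 7; (5|7)=-1, (2|7)=+1; (−1)^{-2·0·3}·(-1)^0·(+1)^-2 = +1.
v=47: a=47^1·(≡6), b=47^0·(≡1) mod 47; (6|47)=+1, (1|47)=+1; (−1)^{1·0·23}·(+1)^0·(+1)^1 = +1.
v=5: a=5^2·(≡1), b=5^0·(≡3) mod 5; (1|5)=+1, (3|5)=-1; (−1)^{2·0·2}·(+1)^0·(-1)^2 = +1.
v=11: a=11^-1·(≡4), b=11^1·(≡5) mod 11; (4|11)=+1, (5|11)=+1; (−1)^{-1·1·5}·(+1)^1·(+1)^-1 = -1.
v=37: a=37^1·(≡34), b=37^0·(≡35) mod 37; (34|37)=+1, (35|37)=-1; (−1)^{1·0·18}·(+1)^0·(-1)^1 = -1.
v=3: a=3^-2·(≡2), b=3^0·(≡2) mod 3; (2|3)=-1, (2|3)=-1; (−1)^{-2·0·1}·(-1)^0·(-1)^-2 = +1.
v=23: a=23^3·(≡5), b=23^0·(≡20) mod 23; (5|23)=-1, (20|23)=-1; (−1)^{3·0·11}·(-1)^0·(-1)^3 = -1.
v=31: a=31^1·(≡30), b=31^0·(≡30) mod 31; (30|31)=-1, (30|31)=-1; (−1)^{1·0·15}·(-1)^0·(-1)^1 = -1.
v=29: a=29^1·(≡15), b=29^0·(≡16) mod 29; (15|29)=-1, (16|29)=+1; (−1)^{1·0·14}·(-1)^0·(+1)^1 = +1.
v=∞: 6724015661 > 0 and -187 < 0  ⇒  (a,b)_∞ = +1.
|Ram(6724015661, -187)| = 4, even; anisotropic at {11, 23, 31, 37}.

[11, 23, 31, 37]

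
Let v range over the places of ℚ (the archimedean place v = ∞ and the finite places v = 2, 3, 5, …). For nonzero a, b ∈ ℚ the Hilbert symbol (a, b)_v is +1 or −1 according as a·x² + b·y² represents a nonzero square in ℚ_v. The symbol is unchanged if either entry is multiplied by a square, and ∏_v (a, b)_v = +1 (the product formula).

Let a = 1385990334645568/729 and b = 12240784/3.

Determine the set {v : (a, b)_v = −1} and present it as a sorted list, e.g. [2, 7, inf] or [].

Mod squares: a ≡ 37, b ≡ 2295147. Check v ∈ {∞, 2, 3, 23, 29, 31, 37}.
v=2: v_2(a)=6, v_2(b)=4; units ≡ 5, 3 (mod 8); ε·ε+αω+βω = 0·1+6·1+4·1 ≡ 0  ⇒  (a,b)_2 = +1.
v=3: a=3^-6·(≡1), b=3^-1·(≡1) mod 3; (1|3)=+1, (1|3)=+1; (−1)^{-6·-1·1}·(+1)^-1·(+1)^-6 = +1.
v=∞: 37 > 0 and 2295147 > 0  ⇒  (a,b)_∞ = +1.
v=31: a=31^2·(≡30), b=31^1·(≡16) mod 31; (30|31)=-1, (16|31)=+1; (−1)^{2·1·15}·(-1)^1·(+1)^2 = -1.
v=29: a=29^2·(≡15), b=29^1·(≡10) mod 29; (15|29)=-1, (10|29)=-1; (−1)^{2·1·14}·(-1)^1·(-1)^2 = -1.
v=37: a=37^3·(≡26), b=37^1·(≡5) mod 37; (26|37)=+1, (5|37)=-1; (−1)^{3·1·18}·(+1)^1·(-1)^3 = -1.
v=23: a=23^2·(≡20), b=23^1·(≡19) mod 23; (20|23)=-1, (19|23)=-1; (−1)^{2·1·11}·(-1)^1·(-1)^2 = -1.
Ram(37, 2295147) = {23, 29, 31, 37}; no ℚ_23-point on the conic.

[23, 29, 31, 37]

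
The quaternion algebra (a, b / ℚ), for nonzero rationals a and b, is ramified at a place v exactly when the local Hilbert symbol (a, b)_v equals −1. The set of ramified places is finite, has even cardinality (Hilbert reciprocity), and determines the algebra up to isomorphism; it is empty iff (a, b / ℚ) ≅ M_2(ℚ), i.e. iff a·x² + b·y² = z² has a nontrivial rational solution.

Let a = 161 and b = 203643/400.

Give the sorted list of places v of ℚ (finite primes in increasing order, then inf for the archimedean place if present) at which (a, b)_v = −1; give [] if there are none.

[7, 11]

(a, b) ≡ (161, 187) mod (ℚ^×)²; places V = {2, 3, 5, 7, 11, 17, 23, ∞}.
(a,b)_17: α=0, u≡8; β=1, v≡5 (mod 17); (8|17)=+1, (5|17)=-1; sign (−1)^0·+1^1·-1^0 = +1.
(a,b)_∞: sgn(161)=+, sgn(187)=+, so +1.
(a,b)_3: α=0, u≡2; β=2, v≡1 (mod 3); (2|3)=-1, (1|3)=+1; sign (−1)^0·-1^2·+1^0 = +1.
(a,b)_11: α=0, u≡7; β=3, v≡8 (mod 11); (7|11)=-1, (8|11)=-1; sign (−1)^0·-1^3·-1^0 = -1.
(a,b)_23: α=1, u≡7; β=0, v≡18 (mod 23); (7|23)=-1, (18|23)=+1; sign (−1)^0·-1^0·+1^1 = +1.
(a,b)_5: α=0, u≡1; β=-2, v≡3 (mod 5); (1|5)=+1, (3|5)=-1; sign (−1)^0·+1^-2·-1^0 = +1.
(a,b)_7: α=1, u≡2; β=0, v≡6 (mod 7); (2|7)=+1, (6|7)=-1; sign (−1)^0·+1^0·-1^1 = -1.
(a,b)_2: α=0, β=-4; u≡1, v≡3 (mod 8); ε(u)ε(v)=0·1, αω(v)=0·1, βω(u)=-4·0; sum ≡ 0  ⇒  +1.
Ram(161, 187) = {7, 11}; no ℚ_7-point on the conic.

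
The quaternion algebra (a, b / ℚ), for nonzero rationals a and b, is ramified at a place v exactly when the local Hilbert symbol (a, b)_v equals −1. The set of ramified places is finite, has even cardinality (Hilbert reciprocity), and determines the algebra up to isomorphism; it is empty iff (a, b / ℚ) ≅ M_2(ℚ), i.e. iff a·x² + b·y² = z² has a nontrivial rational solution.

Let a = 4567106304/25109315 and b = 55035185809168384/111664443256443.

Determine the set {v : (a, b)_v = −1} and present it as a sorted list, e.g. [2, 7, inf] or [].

[3, 5, 7, 19]

Mod squares: a ≡ 665, b ≡ 1938. Check v ∈ {∞, 2, 3, 5, 7, 11, 17, 19, 47}.
v=5: a=5^-1·(≡3), b=5^0·(≡3) mod 5; (3|5)=-1, (3|5)=-1; (−1)^{-1·0·2}·(-1)^0·(-1)^-1 = -1.
v=∞: 665 > 0 and 1938 > 0  ⇒  (a,b)_∞ = +1.
v=11: a=11^-4·(≡9), b=11^-4·(≡10) mod 11; (9|11)=+1, (10|11)=-1; (−1)^{-4·-4·5}·(+1)^-4·(-1)^-4 = +1.
v=7: a=7^-3·(≡2), b=7^-10·(≡5) mod 7; (2|7)=+1, (5|7)=-1; (−1)^{-3·-10·3}·(+1)^-10·(-1)^-3 = -1.
v=19: a=19^3·(≡9), b=19^5·(≡1) mod 19; (9|19)=+1, (1|19)=+1; (−1)^{3·5·9}·(+1)^5·(+1)^3 = -1.
v=2: v_2(a)=8, v_2(b)=11; units ≡ 1, 1 (mod 8); ε·ε+αω+βω = 0·0+8·0+11·0 ≡ 0  ⇒  (a,b)_2 = +1.
v=3: a=3^2·(≡2), b=3^-3·(≡1) mod 3; (2|3)=-1, (1|3)=+1; (−1)^{2·-3·1}·(-1)^-3·(+1)^2 = -1.
v=17: a=17^2·(≡8), b=17^3·(≡7) mod 17; (8|17)=+1, (7|17)=-1; (−1)^{2·3·8}·(+1)^3·(-1)^2 = +1.
v=47: a=47^0·(≡37), b=47^2·(≡38) mod 47; (37|47)=+1, (38|47)=-1; (−1)^{0·2·23}·(+1)^2·(-1)^0 = +1.
Ram(665, 1938) = {3, 5, 7, 19}; no ℚ_3-point on the conic.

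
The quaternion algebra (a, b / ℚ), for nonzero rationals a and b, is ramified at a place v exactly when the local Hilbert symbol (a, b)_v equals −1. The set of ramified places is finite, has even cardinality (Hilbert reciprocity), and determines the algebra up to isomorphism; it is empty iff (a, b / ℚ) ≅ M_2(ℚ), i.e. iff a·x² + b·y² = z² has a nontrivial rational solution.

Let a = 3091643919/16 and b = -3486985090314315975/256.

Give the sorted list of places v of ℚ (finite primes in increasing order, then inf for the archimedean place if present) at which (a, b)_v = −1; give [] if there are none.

[17, 29]

(a, b) ≡ (2032639, -31) mod (ℚ^×)²; places V = {2, 3, 5, 7, 11, 13, 17, 19, 29, 31, ∞}.
(a,b)_5: α=0, u≡4; β=2, v≡1 (mod 5); (4|5)=+1, (1|5)=+1; sign (−1)^0·+1^2·+1^0 = +1.
(a,b)_17: α=1, u≡3; β=2, v≡14 (mod 17); (3|17)=-1, (14|17)=-1; sign (−1)^0·-1^2·-1^1 = -1.
(a,b)_29: α=1, u≡2; β=2, v≡2 (mod 29); (2|29)=-1, (2|29)=-1; sign (−1)^0·-1^2·-1^1 = -1.
(a,b)_11: α=0, u≡9; β=2, v≡2 (mod 11); (9|11)=+1, (2|11)=-1; sign (−1)^0·+1^2·-1^0 = +1.
(a,b)_2: α=-4, β=-8; u≡7, v≡1 (mod 8); ε(u)ε(v)=1·0, αω(v)=-4·0, βω(u)=-8·0; sum ≡ 0  ⇒  +1.
(a,b)_3: α=2, u≡1; β=2, v≡2 (mod 3); (1|3)=+1, (2|3)=-1; sign (−1)^0·+1^2·-1^2 = +1.
(a,b)_31: α=1, u≡16; β=3, v≡17 (mod 31); (16|31)=+1, (17|31)=-1; sign (−1)^1·+1^3·-1^1 = +1.
(a,b)_7: α=1, u≡3; β=2, v≡4 (mod 7); (3|7)=-1, (4|7)=+1; sign (−1)^0·-1^2·+1^1 = +1.
(a,b)_13: α=2, u≡7; β=0, v≡2 (mod 13); (7|13)=-1, (2|13)=-1; sign (−1)^0·-1^0·-1^2 = +1.
(a,b)_19: α=1, u≡9; β=2, v≡6 (mod 19); (9|19)=+1, (6|19)=+1; sign (−1)^0·+1^2·+1^1 = +1.
(a,b)_∞: sgn(2032639)=+, sgn(-31)=−, so +1.
|Ram(2032639, -31)| = 2, even; anisotropic at {17, 29}.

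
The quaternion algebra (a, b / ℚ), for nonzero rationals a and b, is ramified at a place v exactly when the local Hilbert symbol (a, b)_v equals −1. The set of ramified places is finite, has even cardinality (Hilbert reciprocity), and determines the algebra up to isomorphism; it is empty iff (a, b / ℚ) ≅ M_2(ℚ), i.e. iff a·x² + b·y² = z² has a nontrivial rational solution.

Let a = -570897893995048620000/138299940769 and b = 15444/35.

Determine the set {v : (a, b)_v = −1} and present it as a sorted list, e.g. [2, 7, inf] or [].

[3, 5, 7, 11]

Mod squares: a ≡ -78, b ≡ 15015. Check v ∈ {∞, 2, 3, 5, 7, 11, 13, 19, 23, 37}.
v=2: v_2(a)=5, v_2(b)=2; units ≡ 1, 7 (mod 8); ε·ε+αω+βω = 0·1+5·0+2·0 ≡ 0  ⇒  (a,b)_2 = +1.
v=19: a=19^-2·(≡7), b=19^0·(≡1) mod 19; (7|19)=+1, (1|19)=+1; (−1)^{-2·0·9}·(+1)^0·(+1)^-2 = +1.
v=37: a=37^-2·(≡4), b=37^0·(≡11) mod 37; (4|37)=+1, (11|37)=+1; (−1)^{-2·0·18}·(+1)^0·(+1)^-2 = +1.
v=∞: -78 < 0 and 15015 > 0  ⇒  (a,b)_∞ = +1.
v=3: a=3^7·(≡1), b=3^3·(≡1) mod 3; (1|3)=+1, (1|3)=+1; (−1)^{7·3·1}·(+1)^3·(+1)^7 = -1.
v=11: a=11^4·(≡10), b=11^1·(≡9) mod 11; (10|11)=-1, (9|11)=+1; (−1)^{4·1·5}·(-1)^1·(+1)^4 = -1.
v=13: a=13^5·(≡7), b=13^1·(≡2) mod 13; (7|13)=-1, (2|13)=-1; (−1)^{5·1·6}·(-1)^1·(-1)^5 = +1.
v=5: a=5^4·(≡2), b=5^-1·(≡2) mod 5; (2|5)=-1, (2|5)=-1; (−1)^{4·-1·2}·(-1)^-1·(-1)^4 = -1.
v=7: a=7^4·(≡3), b=7^-1·(≡6) mod 7; (3|7)=-1, (6|7)=-1; (−1)^{4·-1·3}·(-1)^-1·(-1)^4 = -1.
v=23: a=23^-4·(≡20), b=23^0·(≡22) mod 23; (20|23)=-1, (22|23)=-1; (−1)^{-4·0·11}·(-1)^0·(-1)^-4 = +1.
(-78, 15015 / ℚ) ramifies at {3, 5, 7, 11}: a division algebra.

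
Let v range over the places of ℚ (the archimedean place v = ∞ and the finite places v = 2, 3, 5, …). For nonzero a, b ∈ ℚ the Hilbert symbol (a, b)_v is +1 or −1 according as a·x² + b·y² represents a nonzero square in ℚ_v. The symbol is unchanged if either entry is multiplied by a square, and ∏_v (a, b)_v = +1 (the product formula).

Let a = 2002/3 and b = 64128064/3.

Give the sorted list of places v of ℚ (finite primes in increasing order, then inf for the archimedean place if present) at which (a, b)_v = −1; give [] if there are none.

(a, b) ≡ (6006, 3) mod (ℚ^×)²; places V = {2, 3, 7, 11, 13, ∞}.
(a,b)_11: α=1, u≡2; β=2, v≡5 (mod 11); (2|11)=-1, (5|11)=+1; sign (−1)^0·-1^2·+1^1 = +1.
(a,b)_∞: sgn(6006)=+, sgn(3)=+, so +1.
(a,b)_7: α=1, u≡2; β=2, v≡3 (mod 7); (2|7)=+1, (3|7)=-1; sign (−1)^0·+1^2·-1^1 = -1.
(a,b)_2: α=1, β=6; u≡3, v≡3 (mod 8); ε(u)ε(v)=1·1, αω(v)=1·1, βω(u)=6·1; sum ≡ 0  ⇒  +1.
(a,b)_13: α=1, u≡8; β=2, v≡4 (mod 13); (8|13)=-1, (4|13)=+1; sign (−1)^0·-1^2·+1^1 = +1.
(a,b)_3: α=-1, u≡1; β=-1, v≡1 (mod 3); (1|3)=+1, (1|3)=+1; sign (−1)^1·+1^-1·+1^-1 = -1.
(6006, 3 / ℚ) ramifies at {3, 7}: a division algebra.

[3, 7]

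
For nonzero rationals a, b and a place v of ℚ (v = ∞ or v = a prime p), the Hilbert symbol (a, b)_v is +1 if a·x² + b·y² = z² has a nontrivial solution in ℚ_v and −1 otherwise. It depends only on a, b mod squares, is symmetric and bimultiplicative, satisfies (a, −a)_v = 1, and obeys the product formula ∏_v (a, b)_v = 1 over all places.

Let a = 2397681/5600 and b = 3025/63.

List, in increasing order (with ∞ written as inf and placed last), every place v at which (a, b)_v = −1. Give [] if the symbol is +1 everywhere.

(a, b) ≡ (46046, 7) mod (ℚ^×)²; places V = {2, 3, 5, 7, 11, 13, 23, ∞}.
(a,b)_∞: sgn(46046)=+, sgn(7)=+, so +1.
(a,b)_7: α=-1, u≡3; β=-1, v≡4 (mod 7); (3|7)=-1, (4|7)=+1; sign (−1)^1·-1^-1·+1^-1 = +1.
(a,b)_23: α=1, u≡1; β=0, v≡21 (mod 23); (1|23)=+1, (21|23)=-1; sign (−1)^0·+1^0·-1^1 = -1.
(a,b)_2: α=-5, β=0; u≡7, v≡7 (mod 8); ε(u)ε(v)=1·1, αω(v)=-5·0, βω(u)=0·0; sum ≡ 1  ⇒  -1.
(a,b)_13: α=1, u≡11; β=0, v≡2 (mod 13); (11|13)=-1, (2|13)=-1; sign (−1)^0·-1^0·-1^1 = -1.
(a,b)_5: α=-2, u≡4; β=2, v≡2 (mod 5); (4|5)=+1, (2|5)=-1; sign (−1)^0·+1^2·-1^-2 = +1.
(a,b)_3: α=6, u≡2; β=-2, v≡1 (mod 3); (2|3)=-1, (1|3)=+1; sign (−1)^0·-1^-2·+1^6 = +1.
(a,b)_11: α=1, u≡6; β=2, v≡10 (mod 11); (6|11)=-1, (10|11)=-1; sign (−1)^0·-1^2·-1^1 = -1.
Ram(46046, 7) = {2, 11, 13, 23}; no ℚ_2-point on the conic.

[2, 11, 13, 23]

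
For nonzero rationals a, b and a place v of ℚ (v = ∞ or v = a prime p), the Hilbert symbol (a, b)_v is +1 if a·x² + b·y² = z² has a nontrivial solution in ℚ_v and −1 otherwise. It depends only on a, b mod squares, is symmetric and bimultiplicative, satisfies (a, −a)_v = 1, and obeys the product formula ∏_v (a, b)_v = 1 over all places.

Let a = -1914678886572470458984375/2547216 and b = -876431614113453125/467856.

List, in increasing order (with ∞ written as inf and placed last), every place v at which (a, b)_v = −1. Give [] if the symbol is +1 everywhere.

Mod squares: a ≡ -198679, b ≡ -29. Check v ∈ {∞, 2, 3, 5, 7, 13, 17, 19, 29, 31}.
v=31: a=31^3·(≡2), b=31^2·(≡18) mod 31; (2|31)=+1, (18|31)=+1; (−1)^{3·2·15}·(+1)^2·(+1)^3 = +1.
v=13: a=13^3·(≡11), b=13^2·(≡4) mod 13; (11|13)=-1, (4|13)=+1; (−1)^{3·2·6}·(-1)^2·(+1)^3 = +1.
v=5: a=5^12·(≡1), b=5^6·(≡4) mod 5; (1|5)=+1, (4|5)=+1; (−1)^{12·6·2}·(+1)^6·(+1)^12 = +1.
v=29: a=29^3·(≡6), b=29^3·(≡7) mod 29; (6|29)=+1, (7|29)=+1; (−1)^{3·3·14}·(+1)^3·(+1)^3 = +1.
v=∞: -198679 < 0 and -29 < 0  ⇒  (a,b)_∞ = -1.
v=19: a=19^-2·(≡11), b=19^-2·(≡17) mod 19; (11|19)=+1, (17|19)=+1; (−1)^{-2·-2·9}·(+1)^-2·(+1)^-2 = +1.
v=7: a=7^-2·(≡4), b=7^2·(≡6) mod 7; (4|7)=+1, (6|7)=-1; (−1)^{-2·2·3}·(+1)^2·(-1)^-2 = +1.
v=17: a=17^3·(≡15), b=17^2·(≡5) mod 17; (15|17)=+1, (5|17)=-1; (−1)^{3·2·8}·(+1)^2·(-1)^3 = -1.
v=3: a=3^-2·(≡2), b=3^-4·(≡1) mod 3; (2|3)=-1, (1|3)=+1; (−1)^{-2·-4·1}·(-1)^-4·(+1)^-2 = +1.
v=2: v_2(a)=-4, v_2(b)=-4; units ≡ 1, 3 (mod 8); ε·ε+αω+βω = 0·1+-4·1+-4·0 ≡ 0  ⇒  (a,b)_2 = +1.
Ram(-198679, -29) = {17, ∞}; no ℚ_17-point on the conic.

[17, inf]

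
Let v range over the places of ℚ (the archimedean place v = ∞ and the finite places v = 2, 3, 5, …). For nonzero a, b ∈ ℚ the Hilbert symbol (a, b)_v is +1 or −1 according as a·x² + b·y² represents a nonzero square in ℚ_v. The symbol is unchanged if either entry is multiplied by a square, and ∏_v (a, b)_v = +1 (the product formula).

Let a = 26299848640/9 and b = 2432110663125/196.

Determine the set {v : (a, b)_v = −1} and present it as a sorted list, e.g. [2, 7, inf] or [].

[13, 19]

(a, b) ≡ (776815, 3573349) mod (ℚ^×)²; places V = {2, 3, 5, 7, 11, 13, 17, 19, 23, 37, ∞}.
(a,b)_2: α=6, β=-2; u≡7, v≡5 (mod 8); ε(u)ε(v)=1·0, αω(v)=6·1, βω(u)=-2·0; sum ≡ 0  ⇒  +1.
(a,b)_13: α=1, u≡6; β=1, v≡10 (mod 13); (6|13)=-1, (10|13)=+1; sign (−1)^0·-1^1·+1^1 = -1.
(a,b)_5: α=1, u≡2; β=4, v≡1 (mod 5); (2|5)=-1, (1|5)=+1; sign (−1)^0·-1^4·+1^1 = +1.
(a,b)_19: α=1, u≡7; β=1, v≡1 (mod 19); (7|19)=+1, (1|19)=+1; sign (−1)^1·+1^1·+1^1 = -1.
(a,b)_7: α=0, u≡1; β=-2, v≡6 (mod 7); (1|7)=+1, (6|7)=-1; sign (−1)^0·+1^-2·-1^0 = +1.
(a,b)_∞: sgn(776815)=+, sgn(3573349)=+, so +1.
(a,b)_3: α=-2, u≡1; β=2, v≡1 (mod 3); (1|3)=+1, (1|3)=+1; sign (−1)^0·+1^2·+1^-2 = +1.
(a,b)_17: α=1, u≡16; β=1, v≡13 (mod 17); (16|17)=+1, (13|17)=+1; sign (−1)^0·+1^1·+1^1 = +1.
(a,b)_23: α=2, u≡3; β=1, v≡10 (mod 23); (3|23)=+1, (10|23)=-1; sign (−1)^0·+1^1·-1^2 = +1.
(a,b)_11: α=0, u≡6; β=2, v≡2 (mod 11); (6|11)=-1, (2|11)=-1; sign (−1)^0·-1^2·-1^0 = +1.
(a,b)_37: α=1, u≡10; β=1, v≡3 (mod 37); (10|37)=+1, (3|37)=+1; sign (−1)^0·+1^1·+1^1 = +1.
|Ram(776815, 3573349)| = 2, even; anisotropic at {13, 19}.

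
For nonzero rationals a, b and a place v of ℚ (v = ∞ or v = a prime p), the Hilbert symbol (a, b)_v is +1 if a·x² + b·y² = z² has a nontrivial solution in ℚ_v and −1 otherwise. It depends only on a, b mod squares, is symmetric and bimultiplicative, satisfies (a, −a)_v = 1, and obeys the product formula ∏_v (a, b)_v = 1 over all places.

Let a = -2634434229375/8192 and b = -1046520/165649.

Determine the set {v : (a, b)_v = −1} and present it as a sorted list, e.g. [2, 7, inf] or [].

(a, b) ≡ (-494, -3230) mod (ℚ^×)²; places V = {2, 3, 5, 11, 13, 17, 19, 37, ∞}.
(a,b)_19: α=1, u≡10; β=1, v≡11 (mod 19); (10|19)=-1, (11|19)=+1; sign (−1)^1·-1^1·+1^1 = +1.
(a,b)_3: α=10, u≡1; β=4, v≡1 (mod 3); (1|3)=+1, (1|3)=+1; sign (−1)^0·+1^4·+1^10 = +1.
(a,b)_∞: sgn(-494)=−, sgn(-3230)=−, so -1.
(a,b)_37: α=0, u≡29; β=-2, v≡21 (mod 37); (29|37)=-1, (21|37)=+1; sign (−1)^0·-1^-2·+1^0 = +1.
(a,b)_11: α=0, u≡1; β=-2, v≡4 (mod 11); (1|11)=+1, (4|11)=+1; sign (−1)^0·+1^-2·+1^0 = +1.
(a,b)_2: α=-13, β=3; u≡1, v≡1 (mod 8); ε(u)ε(v)=0·0, αω(v)=-13·0, βω(u)=3·0; sum ≡ 0  ⇒  +1.
(a,b)_5: α=4, u≡4; β=1, v≡4 (mod 5); (4|5)=+1, (4|5)=+1; sign (−1)^0·+1^1·+1^4 = +1.
(a,b)_13: α=1, u≡12; β=0, v≡2 (mod 13); (12|13)=+1, (2|13)=-1; sign (−1)^0·+1^0·-1^1 = -1.
(a,b)_17: α=2, u≡9; β=1, v≡14 (mod 17); (9|17)=+1, (14|17)=-1; sign (−1)^0·+1^1·-1^2 = +1.
Ram(-494, -3230) = {13, ∞}; no ℚ_13-point on the conic.

[13, inf]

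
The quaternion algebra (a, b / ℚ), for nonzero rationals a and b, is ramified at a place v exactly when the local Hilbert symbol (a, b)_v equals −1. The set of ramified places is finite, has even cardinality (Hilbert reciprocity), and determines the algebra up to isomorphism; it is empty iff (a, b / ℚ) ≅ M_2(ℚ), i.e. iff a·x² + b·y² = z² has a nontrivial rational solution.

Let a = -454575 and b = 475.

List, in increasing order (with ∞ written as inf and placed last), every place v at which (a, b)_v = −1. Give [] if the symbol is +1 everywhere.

[11, 29]

(a, b) ≡ (-18183, 19) mod (ℚ^×)²; places V = {2, 3, 5, 11, 19, 29, ∞}.
(a,b)_2: α=0, β=0; u≡1, v≡3 (mod 8); ε(u)ε(v)=0·1, αω(v)=0·1, βω(u)=0·0; sum ≡ 0  ⇒  +1.
(a,b)_19: α=1, u≡15; β=1, v≡6 (mod 19); (15|19)=-1, (6|19)=+1; sign (−1)^1·-1^1·+1^1 = +1.
(a,b)_11: α=1, u≡2; β=0, v≡2 (mod 11); (2|11)=-1, (2|11)=-1; sign (−1)^0·-1^0·-1^1 = -1.
(a,b)_∞: sgn(-18183)=−, sgn(19)=+, so +1.
(a,b)_3: α=1, u≡2; β=0, v≡1 (mod 3); (2|3)=-1, (1|3)=+1; sign (−1)^0·-1^0·+1^1 = +1.
(a,b)_5: α=2, u≡2; β=2, v≡4 (mod 5); (2|5)=-1, (4|5)=+1; sign (−1)^0·-1^2·+1^2 = +1.
(a,b)_29: α=1, u≡14; β=0, v≡11 (mod 29); (14|29)=-1, (11|29)=-1; sign (−1)^0·-1^0·-1^1 = -1.
|Ram(-18183, 19)| = 2, even; anisotropic at {11, 29}.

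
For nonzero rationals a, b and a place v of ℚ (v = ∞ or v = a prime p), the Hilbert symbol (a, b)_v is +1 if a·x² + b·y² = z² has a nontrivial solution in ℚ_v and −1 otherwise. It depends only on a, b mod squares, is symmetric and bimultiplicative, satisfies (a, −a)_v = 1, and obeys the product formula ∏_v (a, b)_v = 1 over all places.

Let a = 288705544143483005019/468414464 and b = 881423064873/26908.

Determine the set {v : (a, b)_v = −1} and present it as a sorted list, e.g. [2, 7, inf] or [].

[7, 17]

(a, b) ≡ (35581, 6279) mod (ℚ^×)²; places V = {2, 3, 7, 13, 17, 23, 31, 43, ∞}.
(a,b)_23: α=1, u≡4; β=1, v≡14 (mod 23); (4|23)=+1, (14|23)=-1; sign (−1)^1·+1^1·-1^1 = +1.
(a,b)_43: α=4, u≡2; β=2, v≡11 (mod 43); (2|43)=-1, (11|43)=+1; sign (−1)^0·-1^2·+1^4 = +1.
(a,b)_∞: sgn(35581)=+, sgn(6279)=+, so +1.
(a,b)_17: α=-1, u≡2; β=0, v≡7 (mod 17); (2|17)=+1, (7|17)=-1; sign (−1)^0·+1^0·-1^-1 = -1.
(a,b)_3: α=24, u≡1; β=13, v≡2 (mod 3); (1|3)=+1, (2|3)=-1; sign (−1)^0·+1^13·-1^24 = +1.
(a,b)_13: α=1, u≡7; β=1, v≡7 (mod 13); (7|13)=-1, (7|13)=-1; sign (−1)^0·-1^1·-1^1 = +1.
(a,b)_31: α=-2, u≡6; β=-2, v≡24 (mod 31); (6|31)=-1, (24|31)=-1; sign (−1)^0·-1^-2·-1^-2 = +1.
(a,b)_7: α=-1, u≡2; β=-1, v≡1 (mod 7); (2|7)=+1, (1|7)=+1; sign (−1)^1·+1^-1·+1^-1 = -1.
(a,b)_2: α=-12, β=-2; u≡5, v≡7 (mod 8); ε(u)ε(v)=0·1, αω(v)=-12·0, βω(u)=-2·1; sum ≡ 0  ⇒  +1.
|Ram(35581, 6279)| = 2, even; anisotropic at {7, 17}.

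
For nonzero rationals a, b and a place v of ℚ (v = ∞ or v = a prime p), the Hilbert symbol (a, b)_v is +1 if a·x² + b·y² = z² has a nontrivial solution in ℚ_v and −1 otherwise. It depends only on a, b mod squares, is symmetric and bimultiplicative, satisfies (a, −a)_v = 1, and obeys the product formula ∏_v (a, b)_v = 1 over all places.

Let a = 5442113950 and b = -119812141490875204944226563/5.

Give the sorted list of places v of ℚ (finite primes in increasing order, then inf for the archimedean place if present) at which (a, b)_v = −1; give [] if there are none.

Mod squares: a ≡ 8398, b ≡ -260015. Check v ∈ {∞, 2, 3, 5, 7, 13, 17, 19, 23}.
v=2: v_2(a)=1, v_2(b)=0; units ≡ 7, 1 (mod 8); ε·ε+αω+βω = 1·0+1·0+0·0 ≡ 0  ⇒  (a,b)_2 = +1.
v=7: a=7^2·(≡3), b=7^9·(≡1) mod 7; (3|7)=-1, (1|7)=+1; (−1)^{2·9·3}·(-1)^9·(+1)^2 = -1.
v=3: a=3^0·(≡1), b=3^4·(≡1) mod 3; (1|3)=+1, (1|3)=+1; (−1)^{0·4·1}·(+1)^4·(+1)^0 = +1.
v=19: a=19^1·(≡17), b=19^3·(≡13) mod 19; (17|19)=+1, (13|19)=-1; (−1)^{1·3·9}·(+1)^3·(-1)^1 = +1.
v=5: a=5^2·(≡3), b=5^-1·(≡2) mod 5; (3|5)=-1, (2|5)=-1; (−1)^{2·-1·2}·(-1)^-1·(-1)^2 = -1.
v=13: a=13^1·(≡9), b=13^2·(≡8) mod 13; (9|13)=+1, (8|13)=-1; (−1)^{1·2·6}·(+1)^2·(-1)^1 = -1.
v=23: a=23^2·(≡18), b=23^5·(≡11) mod 23; (18|23)=+1, (11|23)=-1; (−1)^{2·5·11}·(+1)^5·(-1)^2 = +1.
v=17: a=17^1·(≡2), b=17^3·(≡11) mod 17; (2|17)=+1, (11|17)=-1; (−1)^{1·3·8}·(+1)^3·(-1)^1 = -1.
v=∞: 8398 > 0 and -260015 < 0  ⇒  (a,b)_∞ = +1.
|Ram(8398, -260015)| = 4, even; anisotropic at {5, 7, 13, 17}.

[5, 7, 13, 17]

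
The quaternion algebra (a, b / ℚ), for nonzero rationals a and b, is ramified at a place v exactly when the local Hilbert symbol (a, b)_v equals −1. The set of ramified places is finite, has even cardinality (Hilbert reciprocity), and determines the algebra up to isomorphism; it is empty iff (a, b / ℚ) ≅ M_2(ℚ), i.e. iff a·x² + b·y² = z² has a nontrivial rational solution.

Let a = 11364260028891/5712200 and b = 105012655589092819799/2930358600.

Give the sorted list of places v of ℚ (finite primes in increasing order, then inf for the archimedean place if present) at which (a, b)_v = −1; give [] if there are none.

[3, 7, 29, 37]

Mod squares: a ≡ 23142, b ≡ 856254. Check v ∈ {∞, 2, 3, 5, 7, 11, 13, 19, 29, 37}.
v=19: a=19^1·(≡13), b=19^-1·(≡16) mod 19; (13|19)=-1, (16|19)=+1; (−1)^{1·-1·9}·(-1)^-1·(+1)^1 = +1.
v=11: a=11^4·(≡3), b=11^6·(≡5) mod 11; (3|11)=+1, (5|11)=+1; (−1)^{4·6·5}·(+1)^6·(+1)^4 = +1.
v=29: a=29^1·(≡19), b=29^1·(≡7) mod 29; (19|29)=-1, (7|29)=+1; (−1)^{1·1·14}·(-1)^1·(+1)^1 = -1.
v=37: a=37^2·(≡20), b=37^3·(≡22) mod 37; (20|37)=-1, (22|37)=-1; (−1)^{2·3·18}·(-1)^3·(-1)^2 = -1.
v=∞: 23142 > 0 and 856254 > 0  ⇒  (a,b)_∞ = +1.
v=7: a=7^3·(≡4), b=7^9·(≡1) mod 7; (4|7)=+1, (1|7)=+1; (−1)^{3·9·3}·(+1)^9·(+1)^3 = -1.
v=13: a=13^-4·(≡11), b=13^-4·(≡9) mod 13; (11|13)=-1, (9|13)=+1; (−1)^{-4·-4·6}·(-1)^-4·(+1)^-4 = +1.
v=2: v_2(a)=-3, v_2(b)=-3; units ≡ 3, 7 (mod 8); ε·ε+αω+βω = 1·1+-3·0+-3·1 ≡ 0  ⇒  (a,b)_2 = +1.
v=5: a=5^-2·(≡2), b=5^-2·(≡1) mod 5; (2|5)=-1, (1|5)=+1; (−1)^{-2·-2·2}·(-1)^-2·(+1)^-2 = +1.
v=3: a=3^1·(≡1), b=3^-3·(≡1) mod 3; (1|3)=+1, (1|3)=+1; (−1)^{1·-3·1}·(+1)^-3·(+1)^1 = -1.
|Ram(23142, 856254)| = 4, even; anisotropic at {3, 7, 29, 37}.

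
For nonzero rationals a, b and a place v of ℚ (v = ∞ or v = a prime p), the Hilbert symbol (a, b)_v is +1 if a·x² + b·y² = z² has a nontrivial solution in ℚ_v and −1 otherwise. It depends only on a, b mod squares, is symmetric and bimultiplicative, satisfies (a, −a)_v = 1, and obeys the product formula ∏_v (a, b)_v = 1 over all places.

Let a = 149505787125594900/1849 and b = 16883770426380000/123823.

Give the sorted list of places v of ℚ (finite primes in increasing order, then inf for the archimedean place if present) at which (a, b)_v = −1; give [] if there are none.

[2, 7]

(a, b) ≡ (29029, 121394) mod (ℚ^×)²; places V = {2, 3, 5, 7, 11, 13, 19, 23, 29, 43, ∞}.
(a,b)_43: α=-2, u≡4; β=0, v≡27 (mod 43); (4|43)=+1, (27|43)=-1; sign (−1)^0·+1^0·-1^-2 = +1.
(a,b)_23: α=4, u≡2; β=3, v≡19 (mod 23); (2|23)=+1, (19|23)=-1; sign (−1)^0·+1^3·-1^4 = +1.
(a,b)_19: α=0, u≡4; β=-2, v≡3 (mod 19); (4|19)=+1, (3|19)=-1; sign (−1)^0·+1^-2·-1^0 = +1.
(a,b)_3: α=2, u≡1; β=2, v≡2 (mod 3); (1|3)=+1, (2|3)=-1; sign (−1)^0·+1^2·-1^2 = +1.
(a,b)_29: α=1, u≡15; β=1, v≡21 (mod 29); (15|29)=-1, (21|29)=-1; sign (−1)^0·-1^1·-1^1 = +1.
(a,b)_13: α=3, u≡3; β=3, v≡12 (mod 13); (3|13)=+1, (12|13)=+1; sign (−1)^0·+1^3·+1^3 = +1.
(a,b)_11: α=3, u≡8; β=2, v≡1 (mod 11); (8|11)=-1, (1|11)=+1; sign (−1)^0·-1^2·+1^3 = +1.
(a,b)_2: α=2, β=5; u≡5, v≡1 (mod 8); ε(u)ε(v)=0·0, αω(v)=2·0, βω(u)=5·1; sum ≡ 1  ⇒  -1.
(a,b)_∞: sgn(29029)=+, sgn(121394)=+, so +1.
(a,b)_7: α=1, u≡6; β=-3, v≡6 (mod 7); (6|7)=-1, (6|7)=-1; sign (−1)^1·-1^-3·-1^1 = -1.
(a,b)_5: α=2, u≡4; β=4, v≡1 (mod 5); (4|5)=+1, (1|5)=+1; sign (−1)^0·+1^4·+1^2 = +1.
|Ram(29029, 121394)| = 2, even; anisotropic at {2, 7}.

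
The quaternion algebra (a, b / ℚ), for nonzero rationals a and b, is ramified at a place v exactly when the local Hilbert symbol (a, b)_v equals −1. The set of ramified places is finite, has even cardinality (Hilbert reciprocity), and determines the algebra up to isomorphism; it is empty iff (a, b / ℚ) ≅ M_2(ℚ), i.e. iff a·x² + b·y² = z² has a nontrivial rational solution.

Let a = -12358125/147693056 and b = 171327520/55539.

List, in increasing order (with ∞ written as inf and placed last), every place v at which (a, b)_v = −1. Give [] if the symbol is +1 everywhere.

Mod squares: a ≡ -182, b ≡ 6630. Check v ∈ {∞, 2, 3, 5, 7, 11, 13, 17, 29, 41}.
v=13: a=13^3·(≡1), b=13^1·(≡10) mod 13; (1|13)=+1, (10|13)=+1; (−1)^{3·1·6}·(+1)^1·(+1)^3 = +1.
v=3: a=3^2·(≡1), b=3^-3·(≡2) mod 3; (1|3)=+1, (2|3)=-1; (−1)^{2·-3·1}·(+1)^-3·(-1)^2 = +1.
v=5: a=5^4·(≡2), b=5^1·(≡1) mod 5; (2|5)=-1, (1|5)=+1; (−1)^{4·1·2}·(-1)^1·(+1)^4 = -1.
v=29: a=29^-2·(≡19), b=29^0·(≡11) mod 29; (19|29)=-1, (11|29)=-1; (−1)^{-2·0·14}·(-1)^0·(-1)^-2 = +1.
v=2: v_2(a)=-9, v_2(b)=5; units ≡ 5, 3 (mod 8); ε·ε+αω+βω = 0·1+-9·1+5·1 ≡ 0  ⇒  (a,b)_2 = +1.
v=41: a=41^0·(≡2), b=41^2·(≡26) mod 41; (2|41)=+1, (26|41)=-1; (−1)^{0·2·20}·(+1)^2·(-1)^0 = +1.
v=7: a=7^-3·(≡4), b=7^2·(≡1) mod 7; (4|7)=+1, (1|7)=+1; (−1)^{-3·2·3}·(+1)^2·(+1)^-3 = +1.
v=∞: -182 < 0 and 6630 > 0  ⇒  (a,b)_∞ = +1.
v=17: a=17^0·(≡3), b=17^-1·(≡8) mod 17; (3|17)=-1, (8|17)=+1; (−1)^{0·-1·8}·(-1)^-1·(+1)^0 = -1.
v=11: a=11^0·(≡9), b=11^-2·(≡7) mod 11; (9|11)=+1, (7|11)=-1; (−1)^{0·-2·5}·(+1)^-2·(-1)^0 = +1.
|Ram(-182, 6630)| = 2, even; anisotropic at {5, 17}.

[5, 17]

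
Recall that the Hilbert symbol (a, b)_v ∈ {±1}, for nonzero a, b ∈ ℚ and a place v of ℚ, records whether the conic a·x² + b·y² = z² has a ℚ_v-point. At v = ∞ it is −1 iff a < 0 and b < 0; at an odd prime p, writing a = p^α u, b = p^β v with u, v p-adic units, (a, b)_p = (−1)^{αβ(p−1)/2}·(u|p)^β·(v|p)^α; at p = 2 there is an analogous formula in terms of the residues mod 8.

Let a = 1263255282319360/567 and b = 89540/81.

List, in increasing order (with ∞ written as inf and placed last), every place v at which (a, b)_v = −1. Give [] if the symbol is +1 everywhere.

(a, b) ≡ (595, 185) mod (ℚ^×)²; places V = {2, 3, 5, 7, 11, 17, 37, ∞}.
(a,b)_11: α=2, u≡3; β=2, v≡9 (mod 11); (3|11)=+1, (9|11)=+1; sign (−1)^0·+1^2·+1^2 = +1.
(a,b)_7: α=-1, u≡2; β=0, v≡6 (mod 7); (2|7)=+1, (6|7)=-1; sign (−1)^0·+1^0·-1^-1 = -1.
(a,b)_3: α=-4, u≡1; β=-4, v≡2 (mod 3); (1|3)=+1, (2|3)=-1; sign (−1)^0·+1^-4·-1^-4 = +1.
(a,b)_∞: sgn(595)=+, sgn(185)=+, so +1.
(a,b)_5: α=1, u≡1; β=1, v≡3 (mod 5); (1|5)=+1, (3|5)=-1; sign (−1)^0·+1^1·-1^1 = -1.
(a,b)_2: α=16, β=2; u≡3, v≡1 (mod 8); ε(u)ε(v)=1·0, αω(v)=16·0, βω(u)=2·1; sum ≡ 0  ⇒  +1.
(a,b)_17: α=1, u≡16; β=0, v≡4 (mod 17); (16|17)=+1, (4|17)=+1; sign (−1)^0·+1^0·+1^1 = +1.
(a,b)_37: α=4, u≡27; β=1, v≡18 (mod 37); (27|37)=+1, (18|37)=-1; sign (−1)^0·+1^1·-1^4 = +1.
(595, 185 / ℚ) ramifies at {5, 7}: a division algebra.

[5, 7]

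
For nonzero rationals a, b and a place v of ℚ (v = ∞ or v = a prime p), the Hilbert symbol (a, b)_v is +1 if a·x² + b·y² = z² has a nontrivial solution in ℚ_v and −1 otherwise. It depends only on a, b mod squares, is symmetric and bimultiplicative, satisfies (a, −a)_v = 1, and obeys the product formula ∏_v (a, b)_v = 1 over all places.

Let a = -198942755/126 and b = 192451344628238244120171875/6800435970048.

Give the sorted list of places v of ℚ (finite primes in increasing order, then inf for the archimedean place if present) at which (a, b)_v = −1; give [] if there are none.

Mod squares: a ≡ -27370, b ≡ 22. Check v ∈ {∞, 2, 3, 5, 7, 11, 17, 23, 29}.
v=2: v_2(a)=-1, v_2(b)=-17; units ≡ 3, 3 (mod 8); ε·ε+αω+βω = 1·1+-1·1+-17·1 ≡ 1  ⇒  (a,b)_2 = -1.
v=17: a=17^1·(≡14), b=17^2·(≡6) mod 17; (14|17)=-1, (6|17)=-1; (−1)^{1·2·8}·(-1)^2·(-1)^1 = -1.
v=11: a=11^2·(≡3), b=11^5·(≡6) mod 11; (3|11)=+1, (6|11)=-1; (−1)^{2·5·5}·(+1)^5·(-1)^2 = +1.
v=∞: -27370 < 0 and 22 > 0  ⇒  (a,b)_∞ = +1.
v=23: a=23^1·(≡12), b=23^2·(≡21) mod 23; (12|23)=+1, (21|23)=-1; (−1)^{1·2·11}·(+1)^2·(-1)^1 = -1.
v=3: a=3^-2·(≡2), b=3^-2·(≡1) mod 3; (2|3)=-1, (1|3)=+1; (−1)^{-2·-2·1}·(-1)^-2·(+1)^-2 = +1.
v=5: a=5^1·(≡4), b=5^6·(≡2) mod 5; (4|5)=+1, (2|5)=-1; (−1)^{1·6·2}·(+1)^6·(-1)^1 = -1.
v=29: a=29^2·(≡23), b=29^8·(≡23) mod 29; (23|29)=+1, (23|29)=+1; (−1)^{2·8·14}·(+1)^8·(+1)^2 = +1.
v=7: a=7^-1·(≡6), b=7^-8·(≡2) mod 7; (6|7)=-1, (2|7)=+1; (−1)^{-1·-8·3}·(-1)^-8·(+1)^-1 = +1.
(-27370, 22 / ℚ) ramifies at {2, 5, 17, 23}: a division algebra.

[2, 5, 17, 23]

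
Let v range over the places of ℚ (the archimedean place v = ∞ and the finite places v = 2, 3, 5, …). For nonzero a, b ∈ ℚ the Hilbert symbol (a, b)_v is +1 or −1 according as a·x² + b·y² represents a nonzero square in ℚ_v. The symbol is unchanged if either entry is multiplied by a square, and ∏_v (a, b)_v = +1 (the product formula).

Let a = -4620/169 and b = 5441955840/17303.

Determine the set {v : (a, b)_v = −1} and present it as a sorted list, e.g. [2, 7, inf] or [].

[2, 3, 11, 13]

Mod squares: a ≡ -1155, b ≡ 1430. Check v ∈ {∞, 2, 3, 5, 7, 11, 13}.
v=5: a=5^1·(≡4), b=5^1·(≡1) mod 5; (4|5)=+1, (1|5)=+1; (−1)^{1·1·2}·(+1)^1·(+1)^1 = +1.
v=7: a=7^1·(≡5), b=7^0·(≡1) mod 7; (5|7)=-1, (1|7)=+1; (−1)^{1·0·3}·(-1)^0·(+1)^1 = +1.
v=3: a=3^1·(≡2), b=3^12·(≡2) mod 3; (2|3)=-1, (2|3)=-1; (−1)^{1·12·1}·(-1)^12·(-1)^1 = -1.
v=2: v_2(a)=2, v_2(b)=11; units ≡ 5, 3 (mod 8); ε·ε+αω+βω = 0·1+2·1+11·1 ≡ 1  ⇒  (a,b)_2 = -1.
v=13: a=13^-2·(≡8), b=13^-1·(≡7) mod 13; (8|13)=-1, (7|13)=-1; (−1)^{-2·-1·6}·(-1)^-1·(-1)^-2 = -1.
v=∞: -1155 < 0 and 1430 > 0  ⇒  (a,b)_∞ = +1.
v=11: a=11^1·(≡5), b=11^-3·(≡1) mod 11; (5|11)=+1, (1|11)=+1; (−1)^{1·-3·5}·(+1)^-3·(+1)^1 = -1.
|Ram(-1155, 1430)| = 4, even; anisotropic at {2, 3, 11, 13}.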